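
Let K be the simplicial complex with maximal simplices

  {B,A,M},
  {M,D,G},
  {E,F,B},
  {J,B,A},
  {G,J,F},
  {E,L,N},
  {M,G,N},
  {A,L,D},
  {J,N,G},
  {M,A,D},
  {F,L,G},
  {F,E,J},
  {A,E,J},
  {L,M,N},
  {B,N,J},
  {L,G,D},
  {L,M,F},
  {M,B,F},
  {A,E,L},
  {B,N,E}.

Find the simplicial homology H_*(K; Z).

We work with the vertex ordering A < B < D < E < F < G < J < L < M < N. The simplices of K, each written with vertices in increasing order, are:

  0-simplices (10): A, B, D, E, F, G, J, L, M, N
  1-simplices (30): AB, AD, AE, AJ, AL, AM, BE, BF, BJ, BM, BN, DG, DL, DM, EF, EJ, EL, EN, FG, FJ, FL, FM, GJ, GL, GM, GN, JN, LM, LN, MN
  2-simplices (20): ABJ, ABM, ADL, ADM, AEJ, AEL, BEF, BEN, BFM, BJN, DGL, DGM, EFJ, ELN, FGJ, FGL, FLM, GJN, GMN, LMN

so the chain groups are C_0 ≅ Z^10, C_1 ≅ Z^30, C_2 ≅ Z^20.

The boundary map ∂_1: C_1 → C_0 sends each edge [p,q] (with p < q) to q − p. For instance
  ∂FG = G − F.
The resulting 10×30 matrix has rank 9, and its Smith normal form has invariant factors (1,1,1,1,1,1,1,1,1).

Boundary ∂_2: C_2 → C_1 maps a triangle to the signed sum of its edges. For instance
  ∂AEJ = EJ − AJ + AE,
  ∂BJN = JN − BN + BJ.
As a 30×20 matrix over Z this has rank 20, with invariant factors (1,1,1,1,1,1,1,1,1,1,1,1,1,1,1,1,1,1,1,2).

Reading off H_k = ker ∂_k / im ∂_{k+1}:

  H_0: rank C_0 − rank ∂_1 = 10 − 9 = 1, and the invariant factors of ∂_1 are all 1, so H_0 ≅ Z.
  H_1: rank ker ∂_1 − rank ∂_2 = (30 − 9) − 20 = 1, and ∂_2 has invariant factor 2 > 1, so H_1 ≅ Z × Z/2.
  H_2: rank ker ∂_2 − rank ∂_3 = (20 − 20) − 0 = 0, and there is no ∂_3, so H_2 ≅ 0.

As a check, the Euler characteristic is 10 − 30 + 20 = 0, which agrees with 1 − 1 + 0 = 0.
(K is a triangulation of the Klein bottle.)

H_0 ≅ Z,  H_1 ≅ Z × Z/2,  H_2 = 0.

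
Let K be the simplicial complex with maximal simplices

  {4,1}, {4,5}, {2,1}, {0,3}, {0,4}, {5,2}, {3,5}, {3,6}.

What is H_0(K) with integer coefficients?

Fix the vertex order 0 < 1 < 2 < 3 < 4 < 5 < 6 and write every simplex with vertices in increasing order. Then dim K = 1 and the simplices of K are:

  0-simplices (7): [0], [1], [2], [3], [4], [5], [6]
  1-simplices (8): [0,3], [0,4], [1,2], [1,4], [2,5], [3,5], [3,6], [4,5]

Hence C_0 ≅ Z^7, C_1 ≅ Z^8.

∂_1: C_1 → C_0 maps an edge to its endpoints' difference, ∂[p,q] = q − p.
This gives a 7×8 integer matrix of rank 6; reducing to Smith normal form yields diagonal entries (1,1,1,1,1,1).

Reading off H_k = ker ∂_k / im ∂_{k+1}:

  H_0: rank C_0 − rank ∂_1 = 7 − 6 = 1, and the invariant factors of ∂_1 are all 1, so H_0 = Z.

H_0 ≅ Z.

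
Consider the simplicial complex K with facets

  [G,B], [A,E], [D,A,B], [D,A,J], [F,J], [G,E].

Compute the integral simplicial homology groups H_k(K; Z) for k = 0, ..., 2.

Fix the vertex order A < B < D < E < F < G < J and write every simplex with vertices in increasing order. Then dim K = 2 and the simplices of K are:

  0-simplices (7): A, B, D, E, F, G, J
  1-simplices (9): AB, AD, AE, AJ, BD, BG, DJ, EG, FJ
  2-simplices (2): ABD, ADJ

Hence C_0 ≅ Z^7, C_1 ≅ Z^9, C_2 ≅ Z^2.

Boundary ∂_1: C_1 → C_0 sends each edge [p,q] (with p < q) to q − p. For instance
  ∂AD = D − A.
As a 7×9 matrix over Z this has rank 6, with invariant factors (1,1,1,1,1,1).

The boundary map ∂_2: C_2 → C_1 sends each 2-simplex [p,q,r] to [q,r] − [p,r] + [p,q]. For instance
  ∂ADJ = DJ − AJ + AD,
  ∂ABD = BD − AD + AB.
As a 9×2 matrix over Z this has rank 2, with invariant factors (1,1).

Computing H_k = (kernel of ∂_k) / (image of ∂_{k+1}):

  H_0: rank C_0 − rank ∂_1 = 7 − 6 = 1, and the invariant factors of ∂_1 are all 1, so H_0 ≅ Z.
  H_1: rank ker ∂_1 − rank ∂_2 = (9 − 6) − 2 = 1, and the invariant factors of ∂_2 are all 1, so H_1 ≅ Z.
  H_2: rank ker ∂_2 − rank ∂_3 = (2 − 2) − 0 = 0, and there is no ∂_3, so H_2 ≅ 0.

H_0 ≅ Z,  H_1 ≅ Z,  H_2 = 0.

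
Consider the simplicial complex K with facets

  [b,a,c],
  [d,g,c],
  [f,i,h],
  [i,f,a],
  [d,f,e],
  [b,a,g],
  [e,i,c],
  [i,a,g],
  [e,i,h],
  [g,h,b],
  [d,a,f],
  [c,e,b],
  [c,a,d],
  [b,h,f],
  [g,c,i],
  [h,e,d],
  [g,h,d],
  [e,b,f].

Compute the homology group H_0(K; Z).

H_0 = Z.

Order the vertices as a < b < c < d < e < f < g < h < i. Listing each simplex with vertices in this order, K has dimension 2 with simplices:

  0-simplices (9): a, b, c, d, e, f, g, h, i
  1-simplices (27): ab, ac, ad, af, ag, ai, bc, be, bf, bg, bh, cd, ce, cg, ci, de, df, dg, dh, ef, eh, ei, fh, fi, gh, gi, hi
  2-simplices (18): abc, abg, acd, adf, afi, agi, bce, bef, bfh, bgh, cdg, cei, cgi, def, deh, dgh, ehi, fhi

so the chain groups are C_0 ≅ Z^9, C_1 ≅ Z^27, C_2 ≅ Z^18.

The boundary map ∂_1: C_1 → C_0 sends each edge [p,q] (with p < q) to q − p.
The resulting 9×27 matrix has rank 8, and its Smith normal form has invariant factors (1,1,1,1,1,1,1,1).

The boundary map ∂_2: C_2 → C_1 sends each 2-simplex [p,q,r] to [q,r] − [p,r] + [p,q]. For instance
  ∂cgi = gi − ci + cg,
  ∂cei = ei − ci + ce.
As a 27×18 matrix over Z this has rank 18, with invariant factors (1,1,1,1,1,1,1,1,1,1,1,1,1,1,1,1,1,2).

Now H_k = ker ∂_k / im ∂_{k+1}, so:

  H_0: rank C_0 − rank ∂_1 = 9 − 8 = 1, and the invariant factors of ∂_1 are all 1, so H_0 ≅ Z.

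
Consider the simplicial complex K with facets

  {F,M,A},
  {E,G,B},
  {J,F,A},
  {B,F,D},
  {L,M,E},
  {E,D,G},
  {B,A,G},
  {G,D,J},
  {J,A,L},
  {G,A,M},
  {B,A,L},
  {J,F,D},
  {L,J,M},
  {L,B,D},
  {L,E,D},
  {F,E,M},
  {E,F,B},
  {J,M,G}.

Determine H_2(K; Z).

H_2 = 0.

Order the vertices as A < B < D < E < F < G < J < L < M. Listing each simplex with vertices in this order, K has dimension 2 with simplices:

  0-simplices (9): A, B, D, E, F, G, J, L, M
  1-simplices (27): AB, AF, AG, AJ, AL, AM, BD, BE, BF, BG, BL, DE, DF, DG, DJ, DL, EF, EG, EL, EM, FJ, FM, GJ, GM, JL, JM, LM
  2-simplices (18): ABG, ABL, AFJ, AFM, AGM, AJL, BDF, BDL, BEF, BEG, DEG, DEL, DFJ, DGJ, EFM, ELM, GJM, JLM

giving chain groups C_0 ≅ Z^9, C_1 ≅ Z^27, C_2 ≅ Z^18.

Boundary ∂_1: C_1 → C_0 maps an edge to its endpoints' difference, ∂[p,q] = q − p. For instance
  ∂BD = D − B.
This gives a 9×27 integer matrix of rank 8; reducing to Smith normal form yields diagonal entries (1,1,1,1,1,1,1,1).

∂_2: C_2 → C_1 acts by ∂[p,q,r] = [q,r] − [p,r] + [p,q]. For instance
  ∂DEG = EG − DG + DE,
  ∂BDF = DF − BF + BD.
The resulting 27×18 matrix has rank 18, and its Smith normal form has invariant factors (1,1,1,1,1,1,1,1,1,1,1,1,1,1,1,1,1,2).

Now H_k = ker ∂_k / im ∂_{k+1}, so:

  H_2: rank ker ∂_2 − rank ∂_3 = (18 − 18) − 0 = 0, and there is no ∂_3, so H_2 = 0.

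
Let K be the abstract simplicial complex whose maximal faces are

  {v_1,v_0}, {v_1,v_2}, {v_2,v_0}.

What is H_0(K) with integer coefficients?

H_0 ≅ Z.

Fix the vertex order v_0 < v_1 < v_2 and write every simplex with vertices in increasing order. Then dim K = 1 and the simplices of K are:

  0-simplices (3): [v_0], [v_1], [v_2]
  1-simplices (3): [v_0,v_1], [v_0,v_2], [v_1,v_2]

giving chain groups C_0 ≅ Z^3, C_1 ≅ Z^3.

The boundary map ∂_1: C_1 → C_0 maps an edge to its endpoints' difference, ∂[p,q] = q − p.
As a 3×3 matrix over Z this has rank 2, with invariant factors (1,1).

Computing H_k = (kernel of ∂_k) / (image of ∂_{k+1}):

  H_0: rank C_0 − rank ∂_1 = 3 − 2 = 1, and the invariant factors of ∂_1 are all 1, so H_0 ≅ Z.

(K is a triangulation of the circle S^1.)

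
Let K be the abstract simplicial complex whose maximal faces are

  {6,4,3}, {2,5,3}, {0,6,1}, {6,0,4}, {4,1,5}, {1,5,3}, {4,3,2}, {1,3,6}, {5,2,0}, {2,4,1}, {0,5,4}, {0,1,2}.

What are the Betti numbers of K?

We work with the vertex ordering 0 < 1 < 2 < 3 < 4 < 5 < 6. The simplices of K, each written with vertices in increasing order, are:

  0-simplices (7): [0], [1], [2], [3], [4], [5], [6]
  1-simplices (18): [0,1], [0,2], [0,4], [0,5], [0,6], [1,2], [1,3], [1,4], [1,5], [1,6], [2,3], [2,4], [2,5], [3,4], [3,5], [3,6], [4,5], [4,6]
  2-simplices (12): [0,1,2], [0,1,6], [0,2,5], [0,4,5], [0,4,6], [1,2,4], [1,3,5], [1,3,6], [1,4,5], [2,3,4], [2,3,5], [3,4,6]

giving chain groups C_0 ≅ Z^7, C_1 ≅ Z^18, C_2 ≅ Z^12.

The boundary map ∂_1: C_1 → C_0 sends each edge [p,q] (with p < q) to q − p. For instance
  ∂[3,5] = [5] − [3].
The resulting 7×18 matrix has rank 6, and its Smith normal form has invariant factors (1,1,1,1,1,1).

Boundary ∂_2: C_2 → C_1 maps a triangle to the signed sum of its edges. For instance
  ∂[2,3,5] = [3,5] − [2,5] + [2,3],
  ∂[2,3,4] = [3,4] − [2,4] + [2,3].
The resulting 18×12 matrix has rank 12, and its Smith normal form has invariant factors (1,1,1,1,1,1,1,1,1,1,1,2).

Reading off H_k = ker ∂_k / im ∂_{k+1}:

  H_0: rank C_0 − rank ∂_1 = 7 − 6 = 1, and the invariant factors of ∂_1 are all 1, so H_0 ≅ Z.
  H_1: rank ker ∂_1 − rank ∂_2 = (18 − 6) − 12 = 0, and ∂_2 has invariant factor 2 > 1, so H_1 ≅ Z/2.
  H_2: rank ker ∂_2 − rank ∂_3 = (12 − 12) − 0 = 0, and there is no ∂_3, so H_2 ≅ 0.

Hence the Betti numbers are b_0 = 1, b_1 = 0, b_2 = 0.

b_0 = 1, b_1 = 0, b_2 = 0.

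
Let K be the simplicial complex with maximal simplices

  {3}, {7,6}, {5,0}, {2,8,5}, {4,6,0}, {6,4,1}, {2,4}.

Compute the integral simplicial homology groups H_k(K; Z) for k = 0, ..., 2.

Fix the vertex order 0 < 1 < 2 < 3 < 4 < 5 < 6 < 7 < 8 and write every simplex with vertices in increasing order. Then dim K = 2 and the simplices of K are:

  0-simplices (9): [0], [1], [2], [3], [4], [5], [6], [7], [8]
  1-simplices (11): [0,4], [0,5], [0,6], [1,4], [1,6], [2,4], [2,5], [2,8], [4,6], [5,8], [6,7]
  2-simplices (3): [0,4,6], [1,4,6], [2,5,8]

Hence C_0 ≅ Z^9, C_1 ≅ Z^11, C_2 ≅ Z^3.

The boundary map ∂_1: C_1 → C_0 is given by ∂[p,q] = [q] − [p]. For instance
  ∂[0,5] = [5] − [0].
This gives a 9×11 integer matrix of rank 7; reducing to Smith normal form yields diagonal entries (1,1,1,1,1,1,1).

∂_2: C_2 → C_1 acts by ∂[p,q,r] = [q,r] − [p,r] + [p,q]. For instance
  ∂[2,5,8] = [5,8] − [2,8] + [2,5],
  ∂[1,4,6] = [4,6] − [1,6] + [1,4].
As a 11×3 matrix over Z this has rank 3, with invariant factors (1,1,1).

Reading off H_k = ker ∂_k / im ∂_{k+1}:

  H_0: rank C_0 − rank ∂_1 = 9 − 7 = 2, and the invariant factors of ∂_1 are all 1, so H_0 ≅ Z^2.
  H_1: rank ker ∂_1 − rank ∂_2 = (11 − 7) − 3 = 1, and the invariant factors of ∂_2 are all 1, so H_1 ≅ Z.
  H_2: rank ker ∂_2 − rank ∂_3 = (3 − 3) − 0 = 0, and there is no ∂_3, so H_2 ≅ 0.

As a check, the Euler characteristic is 9 − 11 + 3 = 1, which agrees with 2 − 1 + 0 = 1.

H_0 ≅ Z^2,  H_1 ≅ Z,  H_2 = 0.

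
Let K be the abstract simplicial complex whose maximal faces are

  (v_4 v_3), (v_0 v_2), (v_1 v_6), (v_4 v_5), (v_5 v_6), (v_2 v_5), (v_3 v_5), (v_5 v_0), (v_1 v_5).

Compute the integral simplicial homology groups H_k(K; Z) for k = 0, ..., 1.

We work with the vertex ordering v_0 < v_1 < v_2 < v_3 < v_4 < v_5 < v_6. The simplices of K, each written with vertices in increasing order, are:

  0-simplices (7): [v_0], [v_1], [v_2], [v_3], [v_4], [v_5], [v_6]
  1-simplices (9): [v_0,v_2], [v_0,v_5], [v_1,v_5], [v_1,v_6], [v_2,v_5], [v_3,v_4], [v_3,v_5], [v_4,v_5], [v_5,v_6]

giving chain groups C_0 ≅ Z^7, C_1 ≅ Z^9.

The boundary map ∂_1: C_1 → C_0 maps an edge to its endpoints' difference, ∂[p,q] = q − p. For instance
  ∂[v_5,v_6] = [v_6] − [v_5].
The 7×9 boundary matrix has rank 6 and Smith normal form diag(1,1,1,1,1,1).

Computing H_k = (kernel of ∂_k) / (image of ∂_{k+1}):

  H_0: rank C_0 − rank ∂_1 = 7 − 6 = 1, and the invariant factors of ∂_1 are all 1, so H_0 = Z.
  H_1: rank ker ∂_1 − rank ∂_2 = (9 − 6) − 0 = 3, and there is no ∂_2, so H_1 = Z^3.

As a check, the Euler characteristic is 7 − 9 = -2, which agrees with 1 − 3 = -2.

H_0 ≅ Z,  H_1 ≅ Z^3.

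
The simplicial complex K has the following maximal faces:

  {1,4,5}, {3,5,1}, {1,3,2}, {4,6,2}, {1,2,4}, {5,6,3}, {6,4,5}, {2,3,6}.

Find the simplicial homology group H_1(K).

Fix the vertex order 1 < 2 < 3 < 4 < 5 < 6 and write every simplex with vertices in increasing order. Then dim K = 2 and the simplices of K are:

  0-simplices (6): [1], [2], [3], [4], [5], [6]
  1-simplices (12): [1,2], [1,3], [1,4], [1,5], [2,3], [2,4], [2,6], [3,5], [3,6], [4,5], [4,6], [5,6]
  2-simplices (8): [1,2,3], [1,2,4], [1,3,5], [1,4,5], [2,3,6], [2,4,6], [3,5,6], [4,5,6]

so the chain groups are C_0 ≅ Z^6, C_1 ≅ Z^12, C_2 ≅ Z^8.

Boundary ∂_1: C_1 → C_0 is given by ∂[p,q] = [q] − [p]. For instance
  ∂[4,6] = [6] − [4].
This gives a 6×12 integer matrix of rank 5; reducing to Smith normal form yields diagonal entries (1,1,1,1,1).

The boundary map ∂_2: C_2 → C_1 sends each 2-simplex [p,q,r] to [q,r] − [p,r] + [p,q]. For instance
  ∂[1,3,5] = [3,5] − [1,5] + [1,3],
  ∂[2,4,6] = [4,6] − [2,6] + [2,4].
This gives a 12×8 integer matrix of rank 7; reducing to Smith normal form yields diagonal entries (1,1,1,1,1,1,1).

Reading off H_k = ker ∂_k / im ∂_{k+1}:

  H_1: rank ker ∂_1 − rank ∂_2 = (12 − 5) − 7 = 0, and the invariant factors of ∂_2 are all 1, so H_1 ≅ 0.

(K is a triangulation of the 2-sphere S^2.)

H_1 ≅ 0.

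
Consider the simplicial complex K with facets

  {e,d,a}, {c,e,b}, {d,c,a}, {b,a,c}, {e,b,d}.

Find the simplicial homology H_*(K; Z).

H_0 ≅ Z,  H_1 ≅ Z,  H_2 = 0.

We work with the vertex ordering a < b < c < d < e. The simplices of K, each written with vertices in increasing order, are:

  0-simplices (5): a, b, c, d, e
  1-simplices (10): ab, ac, ad, ae, bc, bd, be, cd, ce, de
  2-simplices (5): abc, acd, ade, bce, bde

Hence C_0 ≅ Z^5, C_1 ≅ Z^10, C_2 ≅ Z^5.

∂_1: C_1 → C_0 is given by ∂[p,q] = [q] − [p]. For instance
  ∂bd = d − b.
This gives a 5×10 integer matrix of rank 4; reducing to Smith normal form yields diagonal entries (1,1,1,1).

The boundary map ∂_2: C_2 → C_1 sends each 2-simplex [p,q,r] to [q,r] − [p,r] + [p,q]. For instance
  ∂ade = de − ae + ad,
  ∂bde = de − be + bd.
As a 10×5 matrix over Z this has rank 5, with invariant factors (1,1,1,1,1).

Reading off H_k = ker ∂_k / im ∂_{k+1}:

  H_0: rank C_0 − rank ∂_1 = 5 − 4 = 1, and the invariant factors of ∂_1 are all 1, so H_0 = Z.
  H_1: rank ker ∂_1 − rank ∂_2 = (10 − 4) − 5 = 1, and the invariant factors of ∂_2 are all 1, so H_1 = Z.
  H_2: rank ker ∂_2 − rank ∂_3 = (5 − 5) − 0 = 0, and there is no ∂_3, so H_2 = 0.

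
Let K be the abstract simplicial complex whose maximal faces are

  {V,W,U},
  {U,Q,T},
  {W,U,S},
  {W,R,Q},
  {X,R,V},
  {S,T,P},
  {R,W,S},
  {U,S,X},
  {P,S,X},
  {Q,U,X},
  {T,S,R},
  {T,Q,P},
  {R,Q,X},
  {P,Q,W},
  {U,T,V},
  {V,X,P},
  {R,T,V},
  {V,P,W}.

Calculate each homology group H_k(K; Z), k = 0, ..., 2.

H_0 ≅ Z,  H_1 ≅ Z^2,  H_2 ≅ Z.

We work with the vertex ordering P < Q < R < S < T < U < V < W < X. The simplices of K, each written with vertices in increasing order, are:

  0-simplices (9): P, Q, R, S, T, U, V, W, X
  1-simplices (27): PQ, PS, PT, PV, PW, PX, QR, QT, QU, QW, QX, RS, RT, RV, RW, RX, ST, SU, SW, SX, TU, TV, UV, UW, UX, VW, VX
  2-simplices (18): PQT, PQW, PST, PSX, PVW, PVX, QRW, QRX, QTU, QUX, RST, RSW, RTV, RVX, SUW, SUX, TUV, UVW

giving chain groups C_0 ≅ Z^9, C_1 ≅ Z^27, C_2 ≅ Z^18.

∂_1: C_1 → C_0 sends each edge [p,q] (with p < q) to q − p.
The resulting 9×27 matrix has rank 8, and its Smith normal form has invariant factors (1,1,1,1,1,1,1,1).

Boundary ∂_2: C_2 → C_1 maps a triangle to the signed sum of its edges. For instance
  ∂QUX = UX − QX + QU,
  ∂RTV = TV − RV + RT.
As a 27×18 matrix over Z this has rank 17, with invariant factors (1,1,1,1,1,1,1,1,1,1,1,1,1,1,1,1,1).

Computing H_k = (kernel of ∂_k) / (image of ∂_{k+1}):

  H_0: rank C_0 − rank ∂_1 = 9 − 8 = 1, and the invariant factors of ∂_1 are all 1, so H_0 = Z.
  H_1: rank ker ∂_1 − rank ∂_2 = (27 − 8) − 17 = 2, and the invariant factors of ∂_2 are all 1, so H_1 = Z^2.
  H_2: rank ker ∂_2 − rank ∂_3 = (18 − 17) − 0 = 1, and there is no ∂_3, so H_2 = Z.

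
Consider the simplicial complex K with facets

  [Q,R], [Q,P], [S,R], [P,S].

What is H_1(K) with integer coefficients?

K has 4 vertices, 4 edges.
rank ∂_1 = 3, rank ∂_2 = 0 ⇒ b_1 = 4 − 3 − 0 = 1. So H_1 ≅ Z.

H_1 ≅ Z.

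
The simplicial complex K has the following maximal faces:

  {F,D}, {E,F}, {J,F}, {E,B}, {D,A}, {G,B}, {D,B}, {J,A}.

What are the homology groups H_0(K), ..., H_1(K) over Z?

Take the total order A < B < D < E < F < G < J on the vertex set. Then K (dimension 1) consists of the simplices:

  0-simplices (7): A, B, D, E, F, G, J
  1-simplices (8): AD, AJ, BD, BE, BG, DF, EF, FJ

Hence C_0 ≅ Z^7, C_1 ≅ Z^8.

The boundary map ∂_1: C_1 → C_0 maps an edge to its endpoints' difference, ∂[p,q] = q − p.
The resulting 7×8 matrix has rank 6, and its Smith normal form has invariant factors (1,1,1,1,1,1).

Now H_k = ker ∂_k / im ∂_{k+1}, so:

  H_0: rank C_0 − rank ∂_1 = 7 − 6 = 1, and the invariant factors of ∂_1 are all 1, so H_0 ≅ Z.
  H_1: rank ker ∂_1 − rank ∂_2 = (8 − 6) − 0 = 2, and there is no ∂_2, so H_1 ≅ Z^2.

H_0 ≅ Z,  H_1 ≅ Z^2.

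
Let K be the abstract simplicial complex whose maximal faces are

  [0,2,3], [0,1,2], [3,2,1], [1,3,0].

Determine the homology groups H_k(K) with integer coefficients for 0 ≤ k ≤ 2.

Fix the vertex order 0 < 1 < 2 < 3 and write every simplex with vertices in increasing order. Then dim K = 2 and the simplices of K are:

  0-simplices (4): [0], [1], [2], [3]
  1-simplices (6): [0,1], [0,2], [0,3], [1,2], [1,3], [2,3]
  2-simplices (4): [0,1,2], [0,1,3], [0,2,3], [1,2,3]

so the chain groups are C_0 ≅ Z^4, C_1 ≅ Z^6, C_2 ≅ Z^4.

The boundary map ∂_1: C_1 → C_0 maps an edge to its endpoints' difference, ∂[p,q] = q − p. For instance
  ∂[1,2] = [2] − [1].
The 4×6 boundary matrix has rank 3 and Smith normal form diag(1,1,1).

The boundary map ∂_2: C_2 → C_1 maps a triangle to the signed sum of its edges. For instance
  ∂[1,2,3] = [2,3] − [1,3] + [1,2],
  ∂[0,2,3] = [2,3] − [0,3] + [0,2].
This gives a 6×4 integer matrix of rank 3; reducing to Smith normal form yields diagonal entries (1,1,1).

Reading off H_k = ker ∂_k / im ∂_{k+1}:

  H_0: rank C_0 − rank ∂_1 = 4 − 3 = 1, and the invariant factors of ∂_1 are all 1, so H_0 ≅ Z.
  H_1: rank ker ∂_1 − rank ∂_2 = (6 − 3) − 3 = 0, and the invariant factors of ∂_2 are all 1, so H_1 ≅ 0.
  H_2: rank ker ∂_2 − rank ∂_3 = (4 − 3) − 0 = 1, and there is no ∂_3, so H_2 ≅ Z.

As a check, the Euler characteristic is 4 − 6 + 4 = 2, which agrees with 1 − 0 + 1 = 2.

H_0 = Z,  H_1 = 0,  H_2 = Z.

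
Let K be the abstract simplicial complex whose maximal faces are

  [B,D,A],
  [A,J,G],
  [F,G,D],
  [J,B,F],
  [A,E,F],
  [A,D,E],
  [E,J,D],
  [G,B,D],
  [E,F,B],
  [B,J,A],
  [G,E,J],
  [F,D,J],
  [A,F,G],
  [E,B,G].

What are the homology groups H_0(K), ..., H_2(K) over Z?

H_0 = Z,  H_1 = Z^2,  H_2 = Z.

K has 7 vertices, 21 edges, 14 triangles.
rank ∂_0 = 0, rank ∂_1 = 6 ⇒ b_0 = 7 − 0 − 6 = 1; all invariant factors of ∂_1 are 1 so no torsion. So H_0 ≅ Z.
rank ∂_1 = 6, rank ∂_2 = 13 ⇒ b_1 = 21 − 6 − 13 = 2; all invariant factors of ∂_2 are 1 so no torsion. So H_1 ≅ Z^2.
rank ∂_2 = 13, rank ∂_3 = 0 ⇒ b_2 = 14 − 13 − 0 = 1. So H_2 ≅ Z.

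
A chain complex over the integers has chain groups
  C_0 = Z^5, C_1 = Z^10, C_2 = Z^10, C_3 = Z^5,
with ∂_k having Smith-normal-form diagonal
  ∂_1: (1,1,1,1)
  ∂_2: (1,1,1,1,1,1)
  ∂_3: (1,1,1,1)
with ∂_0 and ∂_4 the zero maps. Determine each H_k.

H_0: b_0 = 5 − 0 − 4 = 1; torsion from ∂_1 factors > 1: none. So H_0 ≅ Z.
H_1: b_1 = 10 − 4 − 6 = 0; torsion from ∂_2 factors > 1: none. So H_1 ≅ 0.
H_2: b_2 = 10 − 6 − 4 = 0; torsion from ∂_3 factors > 1: none. So H_2 ≅ 0.
H_3: b_3 = 5 − 4 − 0 = 1; torsion from ∂_4 factors > 1: none. So H_3 ≅ Z.

H_0 ≅ Z,  H_1 = 0,  H_2 = 0,  H_3 ≅ Z.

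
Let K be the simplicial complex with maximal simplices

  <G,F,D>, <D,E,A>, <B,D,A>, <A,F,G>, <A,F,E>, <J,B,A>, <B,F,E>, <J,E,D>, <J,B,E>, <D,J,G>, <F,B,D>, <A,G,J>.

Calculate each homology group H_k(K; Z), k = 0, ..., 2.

H_0 ≅ Z,  H_1 ≅ Z/2Z,  H_2 = 0.

K has 7 vertices, 18 edges, 12 triangles.
rank ∂_0 = 0, rank ∂_1 = 6 ⇒ b_0 = 7 − 0 − 6 = 1; all invariant factors of ∂_1 are 1 so no torsion. So H_0 ≅ Z.
rank ∂_1 = 6, rank ∂_2 = 12 ⇒ b_1 = 18 − 6 − 12 = 0; ∂_2 has invariant factor(s) [2] giving torsion. So H_1 ≅ Z/2Z.
rank ∂_2 = 12, rank ∂_3 = 0 ⇒ b_2 = 12 − 12 − 0 = 0. So H_2 ≅ 0.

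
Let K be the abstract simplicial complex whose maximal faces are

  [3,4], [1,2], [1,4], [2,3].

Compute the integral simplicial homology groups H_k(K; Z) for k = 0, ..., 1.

We work with the vertex ordering 1 < 2 < 3 < 4. The simplices of K, each written with vertices in increasing order, are:

  0-simplices (4): [1], [2], [3], [4]
  1-simplices (4): [1,2], [1,4], [2,3], [3,4]

giving chain groups C_0 ≅ Z^4, C_1 ≅ Z^4.

The boundary map ∂_1: C_1 → C_0 maps an edge to its endpoints' difference, ∂[p,q] = q − p.
The resulting 4×4 matrix has rank 3, and its Smith normal form has invariant factors (1,1,1).

Computing H_k = (kernel of ∂_k) / (image of ∂_{k+1}):

  H_0: rank C_0 − rank ∂_1 = 4 − 3 = 1, and the invariant factors of ∂_1 are all 1, so H_0 ≅ Z.
  H_1: rank ker ∂_1 − rank ∂_2 = (4 − 3) − 0 = 1, and there is no ∂_2, so H_1 ≅ Z.

H_0 ≅ Z,  H_1 ≅ Z.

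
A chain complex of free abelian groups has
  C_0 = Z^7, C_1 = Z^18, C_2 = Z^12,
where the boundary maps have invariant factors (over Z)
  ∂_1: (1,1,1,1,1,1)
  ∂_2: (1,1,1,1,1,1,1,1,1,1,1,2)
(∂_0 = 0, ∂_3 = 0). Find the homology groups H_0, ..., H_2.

H_0: b_0 = 7 − 0 − 6 = 1; torsion from ∂_1 factors > 1: none. So H_0 = Z.
H_1: b_1 = 18 − 6 − 12 = 0; torsion from ∂_2 factors > 1: [2]. So H_1 = Z/2.
H_2: b_2 = 12 − 12 − 0 = 0; torsion from ∂_3 factors > 1: none. So H_2 = 0.

H_0 = Z,  H_1 = Z/2,  H_2 = 0.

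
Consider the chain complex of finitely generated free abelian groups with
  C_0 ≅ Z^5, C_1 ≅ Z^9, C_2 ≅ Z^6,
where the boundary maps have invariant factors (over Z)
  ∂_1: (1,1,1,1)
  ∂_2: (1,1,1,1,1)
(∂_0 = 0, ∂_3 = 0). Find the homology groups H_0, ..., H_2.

H_0: b_0 = 5 − 0 − 4 = 1; torsion from ∂_1 factors > 1: none. So H_0 ≅ Z.
H_1: b_1 = 9 − 4 − 5 = 0; torsion from ∂_2 factors > 1: none. So H_1 ≅ 0.
H_2: b_2 = 6 − 5 − 0 = 1; torsion from ∂_3 factors > 1: none. So H_2 ≅ Z.

H_0 ≅ Z,  H_1 = 0,  H_2 ≅ Z.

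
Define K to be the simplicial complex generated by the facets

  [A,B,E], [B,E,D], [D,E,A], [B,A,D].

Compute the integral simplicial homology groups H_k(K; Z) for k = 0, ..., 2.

H_0 ≅ Z,  H_1 = 0,  H_2 ≅ Z.

Order the vertices as A < B < D < E. Listing each simplex with vertices in this order, K has dimension 2 with simplices:

  0-simplices (4): A, B, D, E
  1-simplices (6): AB, AD, AE, BD, BE, DE
  2-simplices (4): ABD, ABE, ADE, BDE

so the chain groups are C_0 ≅ Z^4, C_1 ≅ Z^6, C_2 ≅ Z^4.

Boundary ∂_1: C_1 → C_0 is given by ∂[p,q] = [q] − [p]. For instance
  ∂BE = E − B.
This gives a 4×6 integer matrix of rank 3; reducing to Smith normal form yields diagonal entries (1,1,1).

∂_2: C_2 → C_1 maps a triangle to the signed sum of its edges. For instance
  ∂ADE = DE − AE + AD,
  ∂ABE = BE − AE + AB.
The 6×4 boundary matrix has rank 3 and Smith normal form diag(1,1,1).

Reading off H_k = ker ∂_k / im ∂_{k+1}:

  H_0: rank C_0 − rank ∂_1 = 4 − 3 = 1, and the invariant factors of ∂_1 are all 1, so H_0 = Z.
  H_1: rank ker ∂_1 − rank ∂_2 = (6 − 3) − 3 = 0, and the invariant factors of ∂_2 are all 1, so H_1 = 0.
  H_2: rank ker ∂_2 − rank ∂_3 = (4 − 3) − 0 = 1, and there is no ∂_3, so H_2 = Z.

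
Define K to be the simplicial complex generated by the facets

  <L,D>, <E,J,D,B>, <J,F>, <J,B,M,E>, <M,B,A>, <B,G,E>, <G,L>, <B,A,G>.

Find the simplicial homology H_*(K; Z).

H_0 ≅ Z,  H_1 ≅ Z,  H_2 = 0,  H_3 = 0.

We work with the vertex ordering A < B < D < E < F < G < J < L < M. The simplices of K, each written with vertices in increasing order, are:

  0-simplices (9): A, B, D, E, F, G, J, L, M
  1-simplices (17): AB, AG, AM, BD, BE, BG, BJ, BM, DE, DJ, DL, EG, EJ, EM, FJ, GL, JM
  2-simplices (10): ABG, ABM, BDE, BDJ, BEG, BEJ, BEM, BJM, DEJ, EJM
  3-simplices (2): BDEJ, BEJM

Hence C_0 ≅ Z^9, C_1 ≅ Z^17, C_2 ≅ Z^10, C_3 ≅ Z^2.

∂_1: C_1 → C_0 is given by ∂[p,q] = [q] − [p].
This gives a 9×17 integer matrix of rank 8; reducing to Smith normal form yields diagonal entries (1,1,1,1,1,1,1,1).

The boundary map ∂_2: C_2 → C_1 maps a triangle to the signed sum of its edges. For instance
  ∂BJM = JM − BM + BJ,
  ∂BEJ = EJ − BJ + BE.
As a 17×10 matrix over Z this has rank 8, with invariant factors (1,1,1,1,1,1,1,1).

The boundary map ∂_3: C_3 → C_2 sends each 3-simplex σ to the alternating sum Σ_i (−1)^i (σ with its i-th vertex removed). For instance
  ∂BDEJ = DEJ − BEJ + BDJ − BDE,
  ∂BEJM = EJM − BJM + BEM − BEJ.
This gives a 10×2 integer matrix of rank 2; reducing to Smith normal form yields diagonal entries (1,1).

From H_k ≅ ker(∂_k) / im(∂_{k+1}) we obtain:

  H_0: rank C_0 − rank ∂_1 = 9 − 8 = 1, and the invariant factors of ∂_1 are all 1, so H_0 ≅ Z.
  H_1: rank ker ∂_1 − rank ∂_2 = (17 − 8) − 8 = 1, and the invariant factors of ∂_2 are all 1, so H_1 ≅ Z.
  H_2: rank ker ∂_2 − rank ∂_3 = (10 − 8) − 2 = 0, and the invariant factors of ∂_3 are all 1, so H_2 ≅ 0.
  H_3: rank ker ∂_3 − rank ∂_4 = (2 − 2) − 0 = 0, and there is no ∂_4, so H_3 ≅ 0.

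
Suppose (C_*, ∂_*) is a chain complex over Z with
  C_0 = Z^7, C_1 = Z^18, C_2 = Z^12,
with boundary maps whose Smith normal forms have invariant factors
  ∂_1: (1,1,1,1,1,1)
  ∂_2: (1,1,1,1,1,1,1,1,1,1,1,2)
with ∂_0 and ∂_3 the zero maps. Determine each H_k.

H_0: b_0 = 7 − 0 − 6 = 1; torsion from ∂_1 factors > 1: none. So H_0 ≅ Z.
H_1: b_1 = 18 − 6 − 12 = 0; torsion from ∂_2 factors > 1: [2]. So H_1 ≅ Z/2Z.
H_2: b_2 = 12 − 12 − 0 = 0; torsion from ∂_3 factors > 1: none. So H_2 ≅ 0.

H_0 ≅ Z,  H_1 ≅ Z/2Z,  H_2 = 0.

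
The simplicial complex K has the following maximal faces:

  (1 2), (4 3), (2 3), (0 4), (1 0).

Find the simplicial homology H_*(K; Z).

Order the vertices as 0 < 1 < 2 < 3 < 4. Listing each simplex with vertices in this order, K has dimension 1 with simplices:

  0-simplices (5): [0], [1], [2], [3], [4]
  1-simplices (5): [0,1], [0,4], [1,2], [2,3], [3,4]

Hence C_0 ≅ Z^5, C_1 ≅ Z^5.

∂_1: C_1 → C_0 is given by ∂[p,q] = [q] − [p].
As a 5×5 matrix over Z this has rank 4, with invariant factors (1,1,1,1).

Reading off H_k = ker ∂_k / im ∂_{k+1}:

  H_0: rank C_0 − rank ∂_1 = 5 − 4 = 1, and the invariant factors of ∂_1 are all 1, so H_0 = Z.
  H_1: rank ker ∂_1 − rank ∂_2 = (5 − 4) − 0 = 1, and there is no ∂_2, so H_1 = Z.

As a check, the Euler characteristic is 5 − 5 = 0, which agrees with 1 − 1 = 0.
(K is a triangulation of the circle S^1.)

H_0 ≅ Z,  H_1 ≅ Z.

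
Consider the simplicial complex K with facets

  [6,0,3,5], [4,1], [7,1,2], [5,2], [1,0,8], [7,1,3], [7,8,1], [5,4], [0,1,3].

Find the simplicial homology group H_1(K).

H_1 = Z^2.

Take the total order 0 < 1 < 2 < 3 < 4 < 5 < 6 < 7 < 8 on the vertex set. Then K (dimension 3) consists of the simplices:

  0-simplices (9): [0], [1], [2], [3], [4], [5], [6], [7], [8]
  1-simplices (18): [0,1], [0,3], [0,5], [0,6], [0,8], [1,2], [1,3], [1,4], [1,7], [1,8], [2,5], [2,7], [3,5], [3,6], [3,7], [4,5], [5,6], [7,8]
  2-simplices (9): [0,1,3], [0,1,8], [0,3,5], [0,3,6], [0,5,6], [1,2,7], [1,3,7], [1,7,8], [3,5,6]
  3-simplices (1): [0,3,5,6]

Hence C_0 ≅ Z^9, C_1 ≅ Z^18, C_2 ≅ Z^9, C_3 ≅ Z^1.

Boundary ∂_1: C_1 → C_0 is given by ∂[p,q] = [q] − [p]. For instance
  ∂[3,7] = [7] − [3].
The 9×18 boundary matrix has rank 8 and Smith normal form diag(1,1,1,1,1,1,1,1).

Boundary ∂_2: C_2 → C_1 acts by ∂[p,q,r] = [q,r] − [p,r] + [p,q]. For instance
  ∂[0,1,8] = [1,8] − [0,8] + [0,1],
  ∂[1,3,7] = [3,7] − [1,7] + [1,3].
The resulting 18×9 matrix has rank 8, and its Smith normal form has invariant factors (1,1,1,1,1,1,1,1).

Boundary ∂_3: C_3 → C_2 sends each 3-simplex σ to the alternating sum Σ_i (−1)^i (σ with its i-th vertex removed). For instance
  ∂[0,3,5,6] = [3,5,6] − [0,5,6] + [0,3,6] − [0,3,5].
The resulting 9×1 matrix has rank 1, and its Smith normal form has invariant factors (1).

From H_k ≅ ker(∂_k) / im(∂_{k+1}) we obtain:

  H_1: rank ker ∂_1 − rank ∂_2 = (18 − 8) − 8 = 2, and the invariant factors of ∂_2 are all 1, so H_1 ≅ Z^2.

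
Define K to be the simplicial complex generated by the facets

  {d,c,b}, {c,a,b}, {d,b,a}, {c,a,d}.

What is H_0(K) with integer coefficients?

H_0 ≅ Z.

Fix the vertex order a < b < c < d and write every simplex with vertices in increasing order. Then dim K = 2 and the simplices of K are:

  0-simplices (4): a, b, c, d
  1-simplices (6): ab, ac, ad, bc, bd, cd
  2-simplices (4): abc, abd, acd, bcd

giving chain groups C_0 ≅ Z^4, C_1 ≅ Z^6, C_2 ≅ Z^4.

Boundary ∂_1: C_1 → C_0 maps an edge to its endpoints' difference, ∂[p,q] = q − p.
The resulting 4×6 matrix has rank 3, and its Smith normal form has invariant factors (1,1,1).

∂_2: C_2 → C_1 acts by ∂[p,q,r] = [q,r] − [p,r] + [p,q]. For instance
  ∂abd = bd − ad + ab,
  ∂bcd = cd − bd + bc.
As a 6×4 matrix over Z this has rank 3, with invariant factors (1,1,1).

Computing H_k = (kernel of ∂_k) / (image of ∂_{k+1}):

  H_0: rank C_0 − rank ∂_1 = 4 − 3 = 1, and the invariant factors of ∂_1 are all 1, so H_0 ≅ Z.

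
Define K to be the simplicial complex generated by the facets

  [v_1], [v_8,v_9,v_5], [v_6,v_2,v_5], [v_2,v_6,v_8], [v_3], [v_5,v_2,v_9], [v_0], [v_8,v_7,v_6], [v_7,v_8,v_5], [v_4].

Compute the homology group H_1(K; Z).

Take the total order v_0 < v_1 < v_2 < v_3 < v_4 < v_5 < v_6 < v_7 < v_8 < v_9 on the vertex set. Then K (dimension 2) consists of the simplices:

  0-simplices (10): [v_0], [v_1], [v_2], [v_3], [v_4], [v_5], [v_6], [v_7], [v_8], [v_9]
  1-simplices (12): [v_2,v_5], [v_2,v_6], [v_2,v_8], [v_2,v_9], [v_5,v_6], [v_5,v_7], [v_5,v_8], [v_5,v_9], [v_6,v_7], [v_6,v_8], [v_7,v_8], [v_8,v_9]
  2-simplices (6): [v_2,v_5,v_6], [v_2,v_5,v_9], [v_2,v_6,v_8], [v_5,v_7,v_8], [v_5,v_8,v_9], [v_6,v_7,v_8]

so the chain groups are C_0 ≅ Z^10, C_1 ≅ Z^12, C_2 ≅ Z^6.

∂_1: C_1 → C_0 sends each edge [p,q] (with p < q) to q − p. For instance
  ∂[v_2,v_9] = [v_9] − [v_2].
This gives a 10×12 integer matrix of rank 5; reducing to Smith normal form yields diagonal entries (1,1,1,1,1).

Boundary ∂_2: C_2 → C_1 sends each 2-simplex [p,q,r] to [q,r] − [p,r] + [p,q]. For instance
  ∂[v_2,v_5,v_9] = [v_5,v_9] − [v_2,v_9] + [v_2,v_5],
  ∂[v_5,v_7,v_8] = [v_7,v_8] − [v_5,v_8] + [v_5,v_7].
The 12×6 boundary matrix has rank 6 and Smith normal form diag(1,1,1,1,1,1).

Now H_k = ker ∂_k / im ∂_{k+1}, so:

  H_1: rank ker ∂_1 − rank ∂_2 = (12 − 5) − 6 = 1, and the invariant factors of ∂_2 are all 1, so H_1 ≅ Z.

(K is a triangulation of the disjoint union of the cylinder S^1 x I and a set of 4 points.)

H_1 ≅ Z.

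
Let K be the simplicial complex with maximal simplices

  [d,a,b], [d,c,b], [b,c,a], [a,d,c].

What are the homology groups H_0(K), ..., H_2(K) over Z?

We work with the vertex ordering a < b < c < d. The simplices of K, each written with vertices in increasing order, are:

  0-simplices (4): a, b, c, d
  1-simplices (6): ab, ac, ad, bc, bd, cd
  2-simplices (4): abc, abd, acd, bcd

giving chain groups C_0 ≅ Z^4, C_1 ≅ Z^6, C_2 ≅ Z^4.

The boundary map ∂_1: C_1 → C_0 sends each edge [p,q] (with p < q) to q − p.
The 4×6 boundary matrix has rank 3 and Smith normal form diag(1,1,1).

∂_2: C_2 → C_1 sends each 2-simplex [p,q,r] to [q,r] − [p,r] + [p,q]. For instance
  ∂bcd = cd − bd + bc,
  ∂acd = cd − ad + ac.
The 6×4 boundary matrix has rank 3 and Smith normal form diag(1,1,1).

Computing H_k = (kernel of ∂_k) / (image of ∂_{k+1}):

  H_0: rank C_0 − rank ∂_1 = 4 − 3 = 1, and the invariant factors of ∂_1 are all 1, so H_0 ≅ Z.
  H_1: rank ker ∂_1 − rank ∂_2 = (6 − 3) − 3 = 0, and the invariant factors of ∂_2 are all 1, so H_1 ≅ 0.
  H_2: rank ker ∂_2 − rank ∂_3 = (4 − 3) − 0 = 1, and there is no ∂_3, so H_2 ≅ Z.

H_0 ≅ Z,  H_1 = 0,  H_2 ≅ Z.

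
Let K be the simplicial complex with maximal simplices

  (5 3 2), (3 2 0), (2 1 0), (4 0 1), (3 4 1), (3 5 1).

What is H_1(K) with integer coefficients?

H_1 = Z.

K has 6 vertices, 12 edges, 6 triangles.
rank ∂_1 = 5, rank ∂_2 = 6 ⇒ b_1 = 12 − 5 − 6 = 1; all invariant factors of ∂_2 are 1 so no torsion. So H_1 = Z.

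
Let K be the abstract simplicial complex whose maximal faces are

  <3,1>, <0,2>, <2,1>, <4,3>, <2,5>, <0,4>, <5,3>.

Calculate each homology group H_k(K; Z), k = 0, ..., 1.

H_0 = Z,  H_1 = Z^2.

We work with the vertex ordering 0 < 1 < 2 < 3 < 4 < 5. The simplices of K, each written with vertices in increasing order, are:

  0-simplices (6): [0], [1], [2], [3], [4], [5]
  1-simplices (7): [0,2], [0,4], [1,2], [1,3], [2,5], [3,4], [3,5]

Hence C_0 ≅ Z^6, C_1 ≅ Z^7.

∂_1: C_1 → C_0 is given by ∂[p,q] = [q] − [p].
This gives a 6×7 integer matrix of rank 5; reducing to Smith normal form yields diagonal entries (1,1,1,1,1).

Computing H_k = (kernel of ∂_k) / (image of ∂_{k+1}):

  H_0: rank C_0 − rank ∂_1 = 6 − 5 = 1, and the invariant factors of ∂_1 are all 1, so H_0 ≅ Z.
  H_1: rank ker ∂_1 − rank ∂_2 = (7 − 5) − 0 = 2, and there is no ∂_2, so H_1 ≅ Z^2.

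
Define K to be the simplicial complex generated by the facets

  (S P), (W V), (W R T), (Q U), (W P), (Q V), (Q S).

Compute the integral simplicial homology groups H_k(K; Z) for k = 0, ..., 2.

Take the total order P < Q < R < S < T < U < V < W on the vertex set. Then K (dimension 2) consists of the simplices:

  0-simplices (8): P, Q, R, S, T, U, V, W
  1-simplices (9): PS, PW, QS, QU, QV, RT, RW, TW, VW
  2-simplices (1): RTW

so the chain groups are C_0 ≅ Z^8, C_1 ≅ Z^9, C_2 ≅ Z^1.

Boundary ∂_1: C_1 → C_0 sends each edge [p,q] (with p < q) to q − p. For instance
  ∂RT = T − R.
This gives a 8×9 integer matrix of rank 7; reducing to Smith normal form yields diagonal entries (1,1,1,1,1,1,1).

The boundary map ∂_2: C_2 → C_1 maps a triangle to the signed sum of its edges. For instance
  ∂RTW = TW − RW + RT.
The 9×1 boundary matrix has rank 1 and Smith normal form diag(1).

Computing H_k = (kernel of ∂_k) / (image of ∂_{k+1}):

  H_0: rank C_0 − rank ∂_1 = 8 − 7 = 1, and the invariant factors of ∂_1 are all 1, so H_0 ≅ Z.
  H_1: rank ker ∂_1 − rank ∂_2 = (9 − 7) − 1 = 1, and the invariant factors of ∂_2 are all 1, so H_1 ≅ Z.
  H_2: rank ker ∂_2 − rank ∂_3 = (1 − 1) − 0 = 0, and there is no ∂_3, so H_2 ≅ 0.

As a check, the Euler characteristic is 8 − 9 + 1 = 0, which agrees with 1 − 1 + 0 = 0.

H_0 ≅ Z,  H_1 ≅ Z,  H_2 = 0.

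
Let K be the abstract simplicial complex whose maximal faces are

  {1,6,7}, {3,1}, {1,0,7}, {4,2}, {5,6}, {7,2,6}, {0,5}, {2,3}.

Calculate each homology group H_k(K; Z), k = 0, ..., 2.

H_0 ≅ Z,  H_1 ≅ Z^2,  H_2 = 0.

K has 8 vertices, 12 edges, 3 triangles.
rank ∂_0 = 0, rank ∂_1 = 7 ⇒ b_0 = 8 − 0 − 7 = 1; all invariant factors of ∂_1 are 1 so no torsion. So H_0 = Z.
rank ∂_1 = 7, rank ∂_2 = 3 ⇒ b_1 = 12 − 7 − 3 = 2; all invariant factors of ∂_2 are 1 so no torsion. So H_1 = Z^2.
rank ∂_2 = 3, rank ∂_3 = 0 ⇒ b_2 = 3 − 3 − 0 = 0. So H_2 = 0.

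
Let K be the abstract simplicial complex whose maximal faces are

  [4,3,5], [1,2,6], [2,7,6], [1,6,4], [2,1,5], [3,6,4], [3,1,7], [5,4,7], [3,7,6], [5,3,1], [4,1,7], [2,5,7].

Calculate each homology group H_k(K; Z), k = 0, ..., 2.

H_0 = Z,  H_1 = Z/2Z,  H_2 = 0.

Fix the vertex order 1 < 2 < 3 < 4 < 5 < 6 < 7 and write every simplex with vertices in increasing order. Then dim K = 2 and the simplices of K are:

  0-simplices (7): [1], [2], [3], [4], [5], [6], [7]
  1-simplices (18): [1,2], [1,3], [1,4], [1,5], [1,6], [1,7], [2,5], [2,6], [2,7], [3,4], [3,5], [3,6], [3,7], [4,5], [4,6], [4,7], [5,7], [6,7]
  2-simplices (12): [1,2,5], [1,2,6], [1,3,5], [1,3,7], [1,4,6], [1,4,7], [2,5,7], [2,6,7], [3,4,5], [3,4,6], [3,6,7], [4,5,7]

giving chain groups C_0 ≅ Z^7, C_1 ≅ Z^18, C_2 ≅ Z^12.

The boundary map ∂_1: C_1 → C_0 is given by ∂[p,q] = [q] − [p].
The 7×18 boundary matrix has rank 6 and Smith normal form diag(1,1,1,1,1,1).

The boundary map ∂_2: C_2 → C_1 maps a triangle to the signed sum of its edges. For instance
  ∂[1,4,7] = [4,7] − [1,7] + [1,4],
  ∂[3,4,6] = [4,6] − [3,6] + [3,4].
This gives a 18×12 integer matrix of rank 12; reducing to Smith normal form yields diagonal entries (1,1,1,1,1,1,1,1,1,1,1,2).

From H_k ≅ ker(∂_k) / im(∂_{k+1}) we obtain:

  H_0: rank C_0 − rank ∂_1 = 7 − 6 = 1, and the invariant factors of ∂_1 are all 1, so H_0 ≅ Z.
  H_1: rank ker ∂_1 − rank ∂_2 = (18 − 6) − 12 = 0, and ∂_2 has invariant factor 2 > 1, so H_1 ≅ Z/2Z.
  H_2: rank ker ∂_2 − rank ∂_3 = (12 − 12) − 0 = 0, and there is no ∂_3, so H_2 ≅ 0.

As a check, the Euler characteristic is 7 − 18 + 12 = 1, which agrees with 1 − 0 + 0 = 1.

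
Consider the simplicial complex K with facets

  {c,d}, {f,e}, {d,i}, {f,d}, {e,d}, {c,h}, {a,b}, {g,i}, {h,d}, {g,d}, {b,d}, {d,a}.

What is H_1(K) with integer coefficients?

H_1 ≅ Z^4.

We work with the vertex ordering a < b < c < d < e < f < g < h < i. The simplices of K, each written with vertices in increasing order, are:

  0-simplices (9): a, b, c, d, e, f, g, h, i
  1-simplices (12): ab, ad, bd, cd, ch, de, df, dg, dh, di, ef, gi

so the chain groups are C_0 ≅ Z^9, C_1 ≅ Z^12.

The boundary map ∂_1: C_1 → C_0 is given by ∂[p,q] = [q] − [p]. For instance
  ∂ef = f − e.
The 9×12 boundary matrix has rank 8 and Smith normal form diag(1,1,1,1,1,1,1,1).

Reading off H_k = ker ∂_k / im ∂_{k+1}:

  H_1: rank ker ∂_1 − rank ∂_2 = (12 − 8) − 0 = 4, and there is no ∂_2, so H_1 = Z^4.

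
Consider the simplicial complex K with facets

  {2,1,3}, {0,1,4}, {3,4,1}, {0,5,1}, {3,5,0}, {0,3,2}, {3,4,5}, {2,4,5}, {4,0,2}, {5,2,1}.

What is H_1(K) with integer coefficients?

We work with the vertex ordering 0 < 1 < 2 < 3 < 4 < 5. The simplices of K, each written with vertices in increasing order, are:

  0-simplices (6): [0], [1], [2], [3], [4], [5]
  1-simplices (15): [0,1], [0,2], [0,3], [0,4], [0,5], [1,2], [1,3], [1,4], [1,5], [2,3], [2,4], [2,5], [3,4], [3,5], [4,5]
  2-simplices (10): [0,1,4], [0,1,5], [0,2,3], [0,2,4], [0,3,5], [1,2,3], [1,2,5], [1,3,4], [2,4,5], [3,4,5]

so the chain groups are C_0 ≅ Z^6, C_1 ≅ Z^15, C_2 ≅ Z^10.

Boundary ∂_1: C_1 → C_0 is given by ∂[p,q] = [q] − [p]. For instance
  ∂[3,5] = [5] − [3].
The resulting 6×15 matrix has rank 5, and its Smith normal form has invariant factors (1,1,1,1,1).

Boundary ∂_2: C_2 → C_1 acts by ∂[p,q,r] = [q,r] − [p,r] + [p,q]. For instance
  ∂[0,3,5] = [3,5] − [0,5] + [0,3],
  ∂[0,2,3] = [2,3] − [0,3] + [0,2].
The resulting 15×10 matrix has rank 10, and its Smith normal form has invariant factors (1,1,1,1,1,1,1,1,1,2).

Now H_k = ker ∂_k / im ∂_{k+1}, so:

  H_1: rank ker ∂_1 − rank ∂_2 = (15 − 5) − 10 = 0, and ∂_2 has invariant factor 2 > 1, so H_1 ≅ Z/2.

H_1 = Z/2.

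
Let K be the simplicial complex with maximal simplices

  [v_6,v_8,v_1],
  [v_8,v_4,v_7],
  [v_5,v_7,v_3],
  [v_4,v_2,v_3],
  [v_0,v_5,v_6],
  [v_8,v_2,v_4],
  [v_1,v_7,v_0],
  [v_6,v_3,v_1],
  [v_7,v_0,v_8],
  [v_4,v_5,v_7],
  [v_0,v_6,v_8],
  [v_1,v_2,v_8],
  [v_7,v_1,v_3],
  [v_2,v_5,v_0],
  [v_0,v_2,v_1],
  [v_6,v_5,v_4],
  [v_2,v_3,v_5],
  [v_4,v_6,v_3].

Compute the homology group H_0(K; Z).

Fix the vertex order v_0 < v_1 < v_2 < v_3 < v_4 < v_5 < v_6 < v_7 < v_8 and write every simplex with vertices in increasing order. Then dim K = 2 and the simplices of K are:

  0-simplices (9): [v_0], [v_1], [v_2], [v_3], [v_4], [v_5], [v_6], [v_7], [v_8]
  1-simplices (27): (27 of them)
  2-simplices (18): (18 of them)

giving chain groups C_0 ≅ Z^9, C_1 ≅ Z^27, C_2 ≅ Z^18.

The boundary map ∂_1: C_1 → C_0 maps an edge to its endpoints' difference, ∂[p,q] = q − p.
This gives a 9×27 integer matrix of rank 8; reducing to Smith normal form yields diagonal entries (1,1,1,1,1,1,1,1).

∂_2: C_2 → C_1 sends each 2-simplex [p,q,r] to [q,r] − [p,r] + [p,q]. For instance
  ∂[v_1,v_6,v_8] = [v_6,v_8] − [v_1,v_8] + [v_1,v_6],
  ∂[v_4,v_5,v_7] = [v_5,v_7] − [v_4,v_7] + [v_4,v_5].
The resulting 27×18 matrix has rank 18, and its Smith normal form has invariant factors (1,1,1,1,1,1,1,1,1,1,1,1,1,1,1,1,1,2).

Computing H_k = (kernel of ∂_k) / (image of ∂_{k+1}):

  H_0: rank C_0 − rank ∂_1 = 9 − 8 = 1, and the invariant factors of ∂_1 are all 1, so H_0 = Z.

(K is a triangulation of the Klein bottle.)

H_0 = Z.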